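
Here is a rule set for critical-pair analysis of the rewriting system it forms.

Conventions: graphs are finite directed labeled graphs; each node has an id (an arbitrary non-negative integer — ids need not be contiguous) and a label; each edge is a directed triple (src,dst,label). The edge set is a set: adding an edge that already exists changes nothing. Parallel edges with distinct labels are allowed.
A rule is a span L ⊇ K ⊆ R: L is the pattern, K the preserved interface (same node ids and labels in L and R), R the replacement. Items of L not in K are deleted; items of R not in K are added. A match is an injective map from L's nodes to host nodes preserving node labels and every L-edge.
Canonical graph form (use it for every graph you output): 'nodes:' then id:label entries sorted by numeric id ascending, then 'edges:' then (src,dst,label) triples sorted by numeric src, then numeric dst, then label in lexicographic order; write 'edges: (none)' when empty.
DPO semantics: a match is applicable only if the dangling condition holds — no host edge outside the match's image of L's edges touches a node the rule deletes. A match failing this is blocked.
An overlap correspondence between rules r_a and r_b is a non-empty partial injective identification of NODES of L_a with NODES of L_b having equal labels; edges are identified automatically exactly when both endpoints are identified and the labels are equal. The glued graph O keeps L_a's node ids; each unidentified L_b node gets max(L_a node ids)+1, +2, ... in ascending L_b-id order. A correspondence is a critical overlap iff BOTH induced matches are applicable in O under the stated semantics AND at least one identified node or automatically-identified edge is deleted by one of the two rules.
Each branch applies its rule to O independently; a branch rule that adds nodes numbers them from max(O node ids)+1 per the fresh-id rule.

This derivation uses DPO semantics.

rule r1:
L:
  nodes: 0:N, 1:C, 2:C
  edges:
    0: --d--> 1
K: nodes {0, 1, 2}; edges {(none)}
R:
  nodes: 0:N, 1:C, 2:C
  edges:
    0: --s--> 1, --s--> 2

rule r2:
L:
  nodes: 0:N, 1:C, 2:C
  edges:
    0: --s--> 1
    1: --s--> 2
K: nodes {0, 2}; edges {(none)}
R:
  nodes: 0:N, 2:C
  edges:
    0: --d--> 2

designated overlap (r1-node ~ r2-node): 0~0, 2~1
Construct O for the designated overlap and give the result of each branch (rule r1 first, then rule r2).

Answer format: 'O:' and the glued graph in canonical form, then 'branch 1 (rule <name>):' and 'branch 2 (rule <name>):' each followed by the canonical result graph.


O:
nodes: 0:N, 1:C, 2:C, 3:C
edges: (0,1,d); (0,2,s); (2,3,s)
branch 1 (rule r1):
nodes: 0:N, 1:C, 2:C, 3:C
edges: (0,1,s); (0,2,s); (2,3,s)
branch 2 (rule r2):
nodes: 0:N, 1:C, 3:C
edges: (0,1,d); (0,3,d)


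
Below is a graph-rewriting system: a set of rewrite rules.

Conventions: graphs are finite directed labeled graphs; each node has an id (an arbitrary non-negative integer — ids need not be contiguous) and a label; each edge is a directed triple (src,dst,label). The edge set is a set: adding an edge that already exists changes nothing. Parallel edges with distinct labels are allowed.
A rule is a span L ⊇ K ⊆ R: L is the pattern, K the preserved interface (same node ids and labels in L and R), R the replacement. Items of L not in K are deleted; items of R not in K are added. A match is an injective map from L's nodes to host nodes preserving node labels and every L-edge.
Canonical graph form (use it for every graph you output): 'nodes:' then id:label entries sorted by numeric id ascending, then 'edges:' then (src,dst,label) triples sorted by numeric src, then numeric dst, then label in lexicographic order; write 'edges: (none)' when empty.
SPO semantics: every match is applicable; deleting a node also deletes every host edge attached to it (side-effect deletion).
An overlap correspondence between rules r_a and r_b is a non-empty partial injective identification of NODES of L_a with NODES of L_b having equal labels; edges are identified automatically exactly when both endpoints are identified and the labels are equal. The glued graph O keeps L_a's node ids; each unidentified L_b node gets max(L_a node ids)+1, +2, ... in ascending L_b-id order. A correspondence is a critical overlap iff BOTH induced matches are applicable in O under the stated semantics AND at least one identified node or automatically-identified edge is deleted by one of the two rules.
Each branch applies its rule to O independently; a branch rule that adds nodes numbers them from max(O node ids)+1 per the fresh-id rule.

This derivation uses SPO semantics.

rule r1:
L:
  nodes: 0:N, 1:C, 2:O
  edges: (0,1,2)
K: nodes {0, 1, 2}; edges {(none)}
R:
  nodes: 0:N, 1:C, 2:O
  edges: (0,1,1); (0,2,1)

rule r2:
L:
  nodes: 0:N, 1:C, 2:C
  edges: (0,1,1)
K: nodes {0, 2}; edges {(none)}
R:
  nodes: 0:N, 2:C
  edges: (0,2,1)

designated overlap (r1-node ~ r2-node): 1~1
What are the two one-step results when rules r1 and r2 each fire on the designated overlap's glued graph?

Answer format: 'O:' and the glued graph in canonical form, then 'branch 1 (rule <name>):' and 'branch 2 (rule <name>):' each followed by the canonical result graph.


O:
nodes: 0:N, 1:C, 2:O, 3:N, 4:C
edges: (0,1,2); (3,1,1)
branch 1 (rule r1):
nodes: 0:N, 1:C, 2:O, 3:N, 4:C
edges: (0,1,1); (0,2,1); (3,1,1)
branch 2 (rule r2):
nodes: 0:N, 2:O, 3:N, 4:C
edges: (3,4,1)


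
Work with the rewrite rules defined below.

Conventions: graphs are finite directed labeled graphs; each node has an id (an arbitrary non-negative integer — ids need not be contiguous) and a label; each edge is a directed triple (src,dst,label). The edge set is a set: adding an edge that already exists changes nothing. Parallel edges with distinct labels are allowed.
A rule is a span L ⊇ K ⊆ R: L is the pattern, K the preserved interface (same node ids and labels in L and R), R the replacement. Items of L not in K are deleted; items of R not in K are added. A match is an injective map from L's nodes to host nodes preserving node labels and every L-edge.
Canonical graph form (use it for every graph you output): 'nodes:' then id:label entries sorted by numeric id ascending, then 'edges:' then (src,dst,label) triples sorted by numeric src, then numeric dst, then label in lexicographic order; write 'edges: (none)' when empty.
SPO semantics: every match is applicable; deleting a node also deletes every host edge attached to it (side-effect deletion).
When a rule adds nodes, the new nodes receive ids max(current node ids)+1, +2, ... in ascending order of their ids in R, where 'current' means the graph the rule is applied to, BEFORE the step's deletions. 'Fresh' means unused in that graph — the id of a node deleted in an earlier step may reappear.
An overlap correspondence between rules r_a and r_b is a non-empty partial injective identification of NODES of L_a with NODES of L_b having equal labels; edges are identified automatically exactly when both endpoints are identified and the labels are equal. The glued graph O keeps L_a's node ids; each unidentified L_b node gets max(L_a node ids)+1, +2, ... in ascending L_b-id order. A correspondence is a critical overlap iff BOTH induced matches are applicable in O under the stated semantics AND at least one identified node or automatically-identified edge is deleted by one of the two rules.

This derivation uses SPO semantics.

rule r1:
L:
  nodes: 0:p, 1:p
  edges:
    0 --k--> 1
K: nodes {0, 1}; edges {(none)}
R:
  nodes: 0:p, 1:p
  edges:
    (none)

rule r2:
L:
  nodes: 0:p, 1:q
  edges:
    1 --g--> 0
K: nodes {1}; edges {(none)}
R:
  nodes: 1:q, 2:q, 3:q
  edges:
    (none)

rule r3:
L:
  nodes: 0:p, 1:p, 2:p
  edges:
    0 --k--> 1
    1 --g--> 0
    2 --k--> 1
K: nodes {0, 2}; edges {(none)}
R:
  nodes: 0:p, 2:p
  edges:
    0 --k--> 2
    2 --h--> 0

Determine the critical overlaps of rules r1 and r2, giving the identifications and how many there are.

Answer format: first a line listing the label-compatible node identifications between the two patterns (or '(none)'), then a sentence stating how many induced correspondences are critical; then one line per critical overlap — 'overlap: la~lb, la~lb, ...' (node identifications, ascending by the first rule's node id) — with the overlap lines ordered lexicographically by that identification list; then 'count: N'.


label-compatible node identifications between L(r1) and L(r2): 0~0, 1~0
2 of the induced correspondences are critical overlaps of r1 and r2.
overlap: 0~0
overlap: 1~0
count: 2


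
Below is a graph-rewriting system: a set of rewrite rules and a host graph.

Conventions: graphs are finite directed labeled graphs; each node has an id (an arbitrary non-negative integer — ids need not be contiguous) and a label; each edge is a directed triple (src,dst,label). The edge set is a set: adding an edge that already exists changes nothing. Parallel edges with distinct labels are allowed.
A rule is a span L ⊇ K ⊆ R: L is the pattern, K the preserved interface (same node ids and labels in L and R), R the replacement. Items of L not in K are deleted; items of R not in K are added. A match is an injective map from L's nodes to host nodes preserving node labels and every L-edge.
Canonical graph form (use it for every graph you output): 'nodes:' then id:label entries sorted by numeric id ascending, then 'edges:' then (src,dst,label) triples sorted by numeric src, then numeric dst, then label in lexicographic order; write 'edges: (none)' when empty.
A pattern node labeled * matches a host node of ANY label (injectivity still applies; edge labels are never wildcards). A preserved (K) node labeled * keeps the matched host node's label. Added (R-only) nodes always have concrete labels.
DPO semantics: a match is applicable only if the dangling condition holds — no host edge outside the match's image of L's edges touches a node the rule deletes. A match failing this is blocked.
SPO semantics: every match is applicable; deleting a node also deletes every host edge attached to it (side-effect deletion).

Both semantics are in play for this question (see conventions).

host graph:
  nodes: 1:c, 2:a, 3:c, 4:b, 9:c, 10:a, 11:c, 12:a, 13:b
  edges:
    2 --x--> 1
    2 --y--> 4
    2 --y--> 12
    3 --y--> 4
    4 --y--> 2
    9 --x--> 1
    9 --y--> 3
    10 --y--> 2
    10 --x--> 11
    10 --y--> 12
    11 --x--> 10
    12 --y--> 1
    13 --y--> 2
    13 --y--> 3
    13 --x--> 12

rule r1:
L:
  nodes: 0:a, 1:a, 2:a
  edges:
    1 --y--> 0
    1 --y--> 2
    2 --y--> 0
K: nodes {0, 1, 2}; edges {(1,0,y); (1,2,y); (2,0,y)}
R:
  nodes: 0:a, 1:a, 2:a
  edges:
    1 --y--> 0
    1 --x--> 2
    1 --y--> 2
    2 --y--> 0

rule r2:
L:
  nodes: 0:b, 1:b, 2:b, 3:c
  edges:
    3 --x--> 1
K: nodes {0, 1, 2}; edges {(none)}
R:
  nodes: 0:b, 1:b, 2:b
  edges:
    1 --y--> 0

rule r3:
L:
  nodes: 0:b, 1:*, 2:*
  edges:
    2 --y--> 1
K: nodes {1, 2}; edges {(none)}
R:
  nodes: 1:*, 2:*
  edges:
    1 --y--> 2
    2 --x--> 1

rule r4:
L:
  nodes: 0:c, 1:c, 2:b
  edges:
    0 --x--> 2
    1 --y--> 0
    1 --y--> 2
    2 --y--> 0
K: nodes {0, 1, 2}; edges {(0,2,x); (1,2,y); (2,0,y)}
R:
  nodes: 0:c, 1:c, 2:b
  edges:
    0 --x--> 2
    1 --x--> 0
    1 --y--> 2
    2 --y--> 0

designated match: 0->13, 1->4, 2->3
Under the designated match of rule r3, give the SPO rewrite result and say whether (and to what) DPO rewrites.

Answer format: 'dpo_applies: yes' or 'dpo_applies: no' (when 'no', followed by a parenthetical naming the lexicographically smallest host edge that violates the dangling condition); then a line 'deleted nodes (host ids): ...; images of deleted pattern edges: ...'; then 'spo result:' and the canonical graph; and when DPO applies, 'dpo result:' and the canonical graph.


dpo_applies: no
(the rule deletes node 13, which keeps host edge (13,2,y) outside the match image — the dangling condition fails, DPO blocks; SPO proceeds and side-deletes such edges)
deleted nodes (host ids): 13; images of deleted pattern edges: (3,4,y)
spo result:
nodes: 1:c, 2:a, 3:c, 4:b, 9:c, 10:a, 11:c, 12:a
edges: (2,1,x); (2,4,y); (2,12,y); (3,4,x); (4,2,y); (4,3,y); (9,1,x); (9,3,y); (10,2,y); (10,11,x); (10,12,y); (11,10,x); (12,1,y)


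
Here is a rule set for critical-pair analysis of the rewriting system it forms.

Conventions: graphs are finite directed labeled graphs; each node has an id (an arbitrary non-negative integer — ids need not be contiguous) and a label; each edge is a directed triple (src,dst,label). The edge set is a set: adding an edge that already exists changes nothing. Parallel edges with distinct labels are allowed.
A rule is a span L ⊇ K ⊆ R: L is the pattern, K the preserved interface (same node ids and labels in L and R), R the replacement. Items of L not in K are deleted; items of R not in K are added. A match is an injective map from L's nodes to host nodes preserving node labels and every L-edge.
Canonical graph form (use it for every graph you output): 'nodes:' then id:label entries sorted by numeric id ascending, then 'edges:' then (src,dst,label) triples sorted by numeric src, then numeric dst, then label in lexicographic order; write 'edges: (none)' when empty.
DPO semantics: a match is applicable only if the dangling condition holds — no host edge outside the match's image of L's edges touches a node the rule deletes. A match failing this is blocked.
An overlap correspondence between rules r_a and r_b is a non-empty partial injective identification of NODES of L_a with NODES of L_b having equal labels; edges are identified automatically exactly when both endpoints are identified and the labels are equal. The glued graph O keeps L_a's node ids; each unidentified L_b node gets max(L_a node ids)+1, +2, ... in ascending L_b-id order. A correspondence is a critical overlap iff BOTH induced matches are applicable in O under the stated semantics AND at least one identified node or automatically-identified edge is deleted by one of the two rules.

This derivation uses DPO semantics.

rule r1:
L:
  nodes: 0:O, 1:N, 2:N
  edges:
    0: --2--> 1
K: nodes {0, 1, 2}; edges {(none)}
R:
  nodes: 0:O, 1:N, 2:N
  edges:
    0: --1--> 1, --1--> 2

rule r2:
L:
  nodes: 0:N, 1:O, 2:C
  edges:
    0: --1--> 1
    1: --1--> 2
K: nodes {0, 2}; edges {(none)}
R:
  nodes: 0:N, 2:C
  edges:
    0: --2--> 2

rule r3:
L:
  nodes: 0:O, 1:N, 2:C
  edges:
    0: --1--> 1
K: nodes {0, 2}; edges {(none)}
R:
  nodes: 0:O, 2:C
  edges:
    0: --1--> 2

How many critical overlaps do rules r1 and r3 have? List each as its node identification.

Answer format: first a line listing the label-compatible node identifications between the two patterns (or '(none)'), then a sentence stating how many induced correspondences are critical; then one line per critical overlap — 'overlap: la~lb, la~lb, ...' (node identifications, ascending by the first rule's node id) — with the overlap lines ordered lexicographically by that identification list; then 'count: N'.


label-compatible node identifications between L(r1) and L(r3): 0~0, 1~1, 2~1
2 of the induced correspondences are critical overlaps of r1 and r3.
overlap: 0~0, 2~1
overlap: 2~1
count: 2


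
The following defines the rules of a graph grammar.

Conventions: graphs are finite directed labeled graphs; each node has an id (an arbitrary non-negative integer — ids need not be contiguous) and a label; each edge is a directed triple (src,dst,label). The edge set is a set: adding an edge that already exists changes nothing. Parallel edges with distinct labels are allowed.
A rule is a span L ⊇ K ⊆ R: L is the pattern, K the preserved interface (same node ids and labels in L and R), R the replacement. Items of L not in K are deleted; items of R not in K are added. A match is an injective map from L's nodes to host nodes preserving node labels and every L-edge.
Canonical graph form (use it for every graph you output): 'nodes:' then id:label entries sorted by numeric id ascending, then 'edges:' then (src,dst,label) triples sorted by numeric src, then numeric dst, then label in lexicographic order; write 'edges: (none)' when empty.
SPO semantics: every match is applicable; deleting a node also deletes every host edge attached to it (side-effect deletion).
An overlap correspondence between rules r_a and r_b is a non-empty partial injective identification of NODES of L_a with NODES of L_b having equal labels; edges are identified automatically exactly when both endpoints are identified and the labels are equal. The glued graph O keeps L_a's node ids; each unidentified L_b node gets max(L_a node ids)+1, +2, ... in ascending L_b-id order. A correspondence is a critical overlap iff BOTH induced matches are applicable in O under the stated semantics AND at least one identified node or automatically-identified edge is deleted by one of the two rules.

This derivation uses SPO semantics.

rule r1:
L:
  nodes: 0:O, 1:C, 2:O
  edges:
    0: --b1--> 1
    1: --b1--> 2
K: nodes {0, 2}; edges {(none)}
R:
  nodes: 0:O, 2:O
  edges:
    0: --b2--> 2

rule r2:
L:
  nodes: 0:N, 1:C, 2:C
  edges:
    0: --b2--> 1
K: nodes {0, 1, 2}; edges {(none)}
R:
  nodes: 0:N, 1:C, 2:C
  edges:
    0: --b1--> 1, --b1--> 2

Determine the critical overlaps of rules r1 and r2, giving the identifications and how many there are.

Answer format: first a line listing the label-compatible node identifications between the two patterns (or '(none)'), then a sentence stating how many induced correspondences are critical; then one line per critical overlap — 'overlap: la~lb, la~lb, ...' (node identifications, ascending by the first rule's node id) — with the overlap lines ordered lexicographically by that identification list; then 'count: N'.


label-compatible node identifications between L(r1) and L(r2): 1~1, 1~2
2 of the induced correspondences are critical overlaps of r1 and r2.
overlap: 1~1
overlap: 1~2
count: 2


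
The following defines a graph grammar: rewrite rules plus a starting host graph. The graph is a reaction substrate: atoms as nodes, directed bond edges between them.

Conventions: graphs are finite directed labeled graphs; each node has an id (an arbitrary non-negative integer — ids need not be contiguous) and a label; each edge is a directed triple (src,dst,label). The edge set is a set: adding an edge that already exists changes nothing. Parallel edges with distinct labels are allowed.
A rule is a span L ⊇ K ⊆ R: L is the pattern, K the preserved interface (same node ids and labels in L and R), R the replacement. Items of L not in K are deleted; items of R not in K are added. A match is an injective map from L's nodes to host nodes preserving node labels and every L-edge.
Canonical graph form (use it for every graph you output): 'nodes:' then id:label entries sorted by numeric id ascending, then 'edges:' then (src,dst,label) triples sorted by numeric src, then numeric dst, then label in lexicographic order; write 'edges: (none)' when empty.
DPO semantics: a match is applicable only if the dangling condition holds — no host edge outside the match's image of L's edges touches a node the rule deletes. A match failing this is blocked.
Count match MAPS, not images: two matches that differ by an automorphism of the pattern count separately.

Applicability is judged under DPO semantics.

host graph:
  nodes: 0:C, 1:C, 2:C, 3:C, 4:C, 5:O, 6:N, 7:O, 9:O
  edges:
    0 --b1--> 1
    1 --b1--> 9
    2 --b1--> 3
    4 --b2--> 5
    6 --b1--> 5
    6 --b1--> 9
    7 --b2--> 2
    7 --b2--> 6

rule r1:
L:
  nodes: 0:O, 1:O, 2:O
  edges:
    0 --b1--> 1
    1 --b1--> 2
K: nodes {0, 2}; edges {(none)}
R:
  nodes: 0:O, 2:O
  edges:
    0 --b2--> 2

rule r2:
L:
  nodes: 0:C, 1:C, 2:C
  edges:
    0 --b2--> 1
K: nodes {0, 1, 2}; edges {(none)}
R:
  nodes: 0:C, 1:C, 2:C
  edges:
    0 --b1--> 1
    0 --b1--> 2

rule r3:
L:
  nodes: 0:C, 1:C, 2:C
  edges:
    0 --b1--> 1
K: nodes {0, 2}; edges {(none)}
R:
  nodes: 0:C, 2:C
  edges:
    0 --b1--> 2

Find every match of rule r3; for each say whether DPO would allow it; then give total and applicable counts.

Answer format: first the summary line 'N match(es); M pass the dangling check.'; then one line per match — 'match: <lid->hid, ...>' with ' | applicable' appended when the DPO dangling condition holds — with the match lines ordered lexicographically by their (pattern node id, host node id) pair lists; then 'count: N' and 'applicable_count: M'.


6 match(es); 3 pass the dangling check.
match: 0->0, 1->1, 2->2
match: 0->0, 1->1, 2->3
match: 0->0, 1->1, 2->4
match: 0->2, 1->3, 2->0 | applicable
match: 0->2, 1->3, 2->1 | applicable
match: 0->2, 1->3, 2->4 | applicable
count: 6
applicable_count: 3


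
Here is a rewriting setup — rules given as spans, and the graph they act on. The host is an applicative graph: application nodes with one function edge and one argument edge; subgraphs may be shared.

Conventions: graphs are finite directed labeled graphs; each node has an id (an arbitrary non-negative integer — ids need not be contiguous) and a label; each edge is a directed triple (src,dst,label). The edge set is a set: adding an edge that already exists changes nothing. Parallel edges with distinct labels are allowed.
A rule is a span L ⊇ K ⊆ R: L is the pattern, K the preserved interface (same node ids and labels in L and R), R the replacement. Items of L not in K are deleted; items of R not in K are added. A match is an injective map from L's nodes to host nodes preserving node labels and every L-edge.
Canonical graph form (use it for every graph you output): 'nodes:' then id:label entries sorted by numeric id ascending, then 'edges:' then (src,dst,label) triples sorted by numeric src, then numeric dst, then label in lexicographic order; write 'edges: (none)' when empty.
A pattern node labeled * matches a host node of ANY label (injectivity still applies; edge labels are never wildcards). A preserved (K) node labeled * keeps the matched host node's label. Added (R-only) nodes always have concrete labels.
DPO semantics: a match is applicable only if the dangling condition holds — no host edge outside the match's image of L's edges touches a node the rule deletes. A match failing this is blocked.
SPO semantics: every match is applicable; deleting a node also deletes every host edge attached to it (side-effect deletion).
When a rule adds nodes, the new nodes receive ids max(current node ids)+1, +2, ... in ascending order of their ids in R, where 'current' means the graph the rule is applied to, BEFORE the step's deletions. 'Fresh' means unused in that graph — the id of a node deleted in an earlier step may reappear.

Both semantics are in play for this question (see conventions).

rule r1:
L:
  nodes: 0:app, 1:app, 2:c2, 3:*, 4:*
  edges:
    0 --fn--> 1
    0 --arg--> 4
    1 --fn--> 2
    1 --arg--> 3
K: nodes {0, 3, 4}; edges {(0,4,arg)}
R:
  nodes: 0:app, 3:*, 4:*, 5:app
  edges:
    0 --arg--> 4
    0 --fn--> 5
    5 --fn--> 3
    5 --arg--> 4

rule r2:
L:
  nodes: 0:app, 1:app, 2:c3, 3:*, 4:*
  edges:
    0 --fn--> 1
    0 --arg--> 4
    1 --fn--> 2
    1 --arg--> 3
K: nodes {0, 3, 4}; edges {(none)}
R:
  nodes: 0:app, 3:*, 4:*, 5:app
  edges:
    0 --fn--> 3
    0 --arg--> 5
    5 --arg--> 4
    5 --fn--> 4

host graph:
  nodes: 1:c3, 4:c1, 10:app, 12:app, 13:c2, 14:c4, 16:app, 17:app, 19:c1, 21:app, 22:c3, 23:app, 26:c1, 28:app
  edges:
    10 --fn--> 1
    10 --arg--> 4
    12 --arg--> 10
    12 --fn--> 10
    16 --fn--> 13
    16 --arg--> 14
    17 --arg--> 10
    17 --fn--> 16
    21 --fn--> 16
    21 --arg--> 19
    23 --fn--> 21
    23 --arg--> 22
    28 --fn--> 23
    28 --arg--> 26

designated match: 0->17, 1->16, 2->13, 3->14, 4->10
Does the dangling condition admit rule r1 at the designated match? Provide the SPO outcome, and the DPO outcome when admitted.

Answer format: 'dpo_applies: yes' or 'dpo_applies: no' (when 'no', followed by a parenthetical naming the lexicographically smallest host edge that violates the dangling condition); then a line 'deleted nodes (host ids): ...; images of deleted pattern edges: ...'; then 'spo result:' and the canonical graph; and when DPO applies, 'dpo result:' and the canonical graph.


dpo_applies: no
(the rule deletes node 16, which keeps host edge (21,16,fn) outside the match image — the dangling condition fails, DPO blocks; SPO proceeds and side-deletes such edges)
deleted nodes (host ids): 13, 16; images of deleted pattern edges: (16,13,fn); (16,14,arg); (17,16,fn)
spo result:
nodes: 1:c3, 4:c1, 10:app, 12:app, 14:c4, 17:app, 19:c1, 21:app, 22:c3, 23:app, 26:c1, 28:app, 29:app
edges: (10,1,fn); (10,4,arg); (12,10,arg); (12,10,fn); (17,10,arg); (17,29,fn); (21,19,arg); (23,21,fn); (23,22,arg); (28,23,fn); (28,26,arg); (29,10,arg); (29,14,fn)


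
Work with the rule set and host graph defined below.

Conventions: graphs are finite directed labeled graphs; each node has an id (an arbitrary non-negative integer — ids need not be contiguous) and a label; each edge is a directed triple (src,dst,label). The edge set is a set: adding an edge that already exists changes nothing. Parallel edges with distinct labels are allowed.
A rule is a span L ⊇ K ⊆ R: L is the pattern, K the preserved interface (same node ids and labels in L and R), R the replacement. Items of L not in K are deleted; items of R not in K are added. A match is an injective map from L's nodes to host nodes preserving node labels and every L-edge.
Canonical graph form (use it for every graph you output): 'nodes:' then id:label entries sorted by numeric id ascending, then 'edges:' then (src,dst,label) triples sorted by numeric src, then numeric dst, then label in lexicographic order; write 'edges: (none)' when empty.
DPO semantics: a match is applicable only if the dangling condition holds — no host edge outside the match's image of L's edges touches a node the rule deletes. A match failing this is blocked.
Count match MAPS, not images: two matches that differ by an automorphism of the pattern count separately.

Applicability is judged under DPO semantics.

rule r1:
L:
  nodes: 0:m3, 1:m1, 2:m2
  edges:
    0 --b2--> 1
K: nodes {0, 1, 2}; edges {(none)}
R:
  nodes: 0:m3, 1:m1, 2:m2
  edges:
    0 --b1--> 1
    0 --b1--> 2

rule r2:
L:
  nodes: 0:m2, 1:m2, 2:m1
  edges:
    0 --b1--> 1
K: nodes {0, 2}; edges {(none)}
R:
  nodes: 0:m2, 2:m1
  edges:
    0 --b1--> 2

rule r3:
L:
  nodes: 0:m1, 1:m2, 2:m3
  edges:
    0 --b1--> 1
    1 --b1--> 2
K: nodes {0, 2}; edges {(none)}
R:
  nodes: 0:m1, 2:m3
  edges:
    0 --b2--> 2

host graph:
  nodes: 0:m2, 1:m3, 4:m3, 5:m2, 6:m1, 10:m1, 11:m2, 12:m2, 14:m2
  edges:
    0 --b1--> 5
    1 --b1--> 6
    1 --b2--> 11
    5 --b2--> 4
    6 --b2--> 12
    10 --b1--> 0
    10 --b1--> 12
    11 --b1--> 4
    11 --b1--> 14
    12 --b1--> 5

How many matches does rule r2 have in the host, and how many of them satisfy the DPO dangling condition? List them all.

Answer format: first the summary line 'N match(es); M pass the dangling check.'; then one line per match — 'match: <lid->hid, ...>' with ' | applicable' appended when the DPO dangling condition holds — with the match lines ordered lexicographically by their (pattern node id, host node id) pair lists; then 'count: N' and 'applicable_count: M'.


6 match(es); 2 pass the dangling check.
match: 0->0, 1->5, 2->6
match: 0->0, 1->5, 2->10
match: 0->11, 1->14, 2->6 | applicable
match: 0->11, 1->14, 2->10 | applicable
match: 0->12, 1->5, 2->6
match: 0->12, 1->5, 2->10
count: 6
applicable_count: 2


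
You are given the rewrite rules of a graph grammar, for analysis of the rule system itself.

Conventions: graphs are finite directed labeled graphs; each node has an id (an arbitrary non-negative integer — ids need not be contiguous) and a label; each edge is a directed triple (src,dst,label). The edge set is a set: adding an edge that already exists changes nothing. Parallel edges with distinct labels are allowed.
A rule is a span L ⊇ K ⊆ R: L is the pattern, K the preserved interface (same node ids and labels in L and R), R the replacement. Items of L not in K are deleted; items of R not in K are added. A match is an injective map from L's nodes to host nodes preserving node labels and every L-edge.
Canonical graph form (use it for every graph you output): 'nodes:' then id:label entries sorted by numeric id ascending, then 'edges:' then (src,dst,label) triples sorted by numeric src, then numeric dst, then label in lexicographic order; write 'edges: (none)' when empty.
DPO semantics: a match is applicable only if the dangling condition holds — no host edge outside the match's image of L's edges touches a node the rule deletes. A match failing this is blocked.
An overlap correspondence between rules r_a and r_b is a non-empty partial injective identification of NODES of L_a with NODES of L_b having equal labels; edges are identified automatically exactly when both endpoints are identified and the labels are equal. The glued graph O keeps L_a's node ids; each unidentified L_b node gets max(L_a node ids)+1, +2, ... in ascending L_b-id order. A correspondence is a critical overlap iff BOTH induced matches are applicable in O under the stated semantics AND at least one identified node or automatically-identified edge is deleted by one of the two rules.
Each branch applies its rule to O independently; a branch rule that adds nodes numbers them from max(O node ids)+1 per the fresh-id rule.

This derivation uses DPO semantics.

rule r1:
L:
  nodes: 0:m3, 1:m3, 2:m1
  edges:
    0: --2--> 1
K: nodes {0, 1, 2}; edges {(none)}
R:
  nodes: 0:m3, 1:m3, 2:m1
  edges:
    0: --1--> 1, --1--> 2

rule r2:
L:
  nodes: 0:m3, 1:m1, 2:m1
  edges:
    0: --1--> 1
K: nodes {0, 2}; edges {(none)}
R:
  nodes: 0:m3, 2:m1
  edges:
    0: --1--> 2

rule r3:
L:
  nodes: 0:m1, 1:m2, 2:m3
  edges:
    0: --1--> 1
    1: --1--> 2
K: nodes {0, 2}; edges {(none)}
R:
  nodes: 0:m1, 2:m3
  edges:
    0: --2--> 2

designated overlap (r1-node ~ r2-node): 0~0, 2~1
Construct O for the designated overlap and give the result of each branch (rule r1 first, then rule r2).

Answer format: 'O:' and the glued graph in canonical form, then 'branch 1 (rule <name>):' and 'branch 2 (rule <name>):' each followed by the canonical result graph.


O:
nodes: 0:m3, 1:m3, 2:m1, 3:m1
edges: (0,1,2); (0,2,1)
branch 1 (rule r1):
nodes: 0:m3, 1:m3, 2:m1, 3:m1
edges: (0,1,1); (0,2,1)
branch 2 (rule r2):
nodes: 0:m3, 1:m3, 3:m1
edges: (0,1,2); (0,3,1)


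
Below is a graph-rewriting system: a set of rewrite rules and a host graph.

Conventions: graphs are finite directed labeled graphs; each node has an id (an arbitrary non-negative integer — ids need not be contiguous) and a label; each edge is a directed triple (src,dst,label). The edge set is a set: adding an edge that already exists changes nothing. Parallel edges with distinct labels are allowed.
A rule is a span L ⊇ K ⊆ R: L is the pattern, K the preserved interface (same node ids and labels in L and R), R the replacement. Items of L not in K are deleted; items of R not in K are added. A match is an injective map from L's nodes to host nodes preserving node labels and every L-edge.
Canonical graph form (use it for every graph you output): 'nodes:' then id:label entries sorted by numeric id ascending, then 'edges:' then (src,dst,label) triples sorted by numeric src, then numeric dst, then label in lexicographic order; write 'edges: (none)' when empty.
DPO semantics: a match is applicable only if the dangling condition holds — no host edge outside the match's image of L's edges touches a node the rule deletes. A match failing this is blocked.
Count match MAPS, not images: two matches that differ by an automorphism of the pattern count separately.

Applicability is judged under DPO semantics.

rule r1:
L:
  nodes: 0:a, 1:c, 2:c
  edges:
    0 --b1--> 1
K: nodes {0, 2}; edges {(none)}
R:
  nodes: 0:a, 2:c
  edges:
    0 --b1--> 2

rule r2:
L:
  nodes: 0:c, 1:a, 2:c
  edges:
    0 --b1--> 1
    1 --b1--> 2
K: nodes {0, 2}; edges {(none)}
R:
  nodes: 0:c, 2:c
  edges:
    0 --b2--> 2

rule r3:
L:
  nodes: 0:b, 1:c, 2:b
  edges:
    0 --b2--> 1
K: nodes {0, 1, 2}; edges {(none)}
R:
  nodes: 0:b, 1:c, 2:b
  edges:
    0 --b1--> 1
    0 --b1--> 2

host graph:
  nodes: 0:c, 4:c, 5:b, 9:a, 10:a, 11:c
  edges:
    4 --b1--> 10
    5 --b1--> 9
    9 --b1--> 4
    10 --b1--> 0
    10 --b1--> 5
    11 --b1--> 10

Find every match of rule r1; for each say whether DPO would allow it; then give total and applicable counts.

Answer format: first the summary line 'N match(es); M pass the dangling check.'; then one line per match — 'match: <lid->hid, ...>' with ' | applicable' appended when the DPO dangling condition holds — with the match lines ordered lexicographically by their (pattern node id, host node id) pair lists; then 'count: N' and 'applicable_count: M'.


4 match(es); 2 pass the dangling check.
match: 0->9, 1->4, 2->0
match: 0->9, 1->4, 2->11
match: 0->10, 1->0, 2->4 | applicable
match: 0->10, 1->0, 2->11 | applicable
count: 4
applicable_count: 2


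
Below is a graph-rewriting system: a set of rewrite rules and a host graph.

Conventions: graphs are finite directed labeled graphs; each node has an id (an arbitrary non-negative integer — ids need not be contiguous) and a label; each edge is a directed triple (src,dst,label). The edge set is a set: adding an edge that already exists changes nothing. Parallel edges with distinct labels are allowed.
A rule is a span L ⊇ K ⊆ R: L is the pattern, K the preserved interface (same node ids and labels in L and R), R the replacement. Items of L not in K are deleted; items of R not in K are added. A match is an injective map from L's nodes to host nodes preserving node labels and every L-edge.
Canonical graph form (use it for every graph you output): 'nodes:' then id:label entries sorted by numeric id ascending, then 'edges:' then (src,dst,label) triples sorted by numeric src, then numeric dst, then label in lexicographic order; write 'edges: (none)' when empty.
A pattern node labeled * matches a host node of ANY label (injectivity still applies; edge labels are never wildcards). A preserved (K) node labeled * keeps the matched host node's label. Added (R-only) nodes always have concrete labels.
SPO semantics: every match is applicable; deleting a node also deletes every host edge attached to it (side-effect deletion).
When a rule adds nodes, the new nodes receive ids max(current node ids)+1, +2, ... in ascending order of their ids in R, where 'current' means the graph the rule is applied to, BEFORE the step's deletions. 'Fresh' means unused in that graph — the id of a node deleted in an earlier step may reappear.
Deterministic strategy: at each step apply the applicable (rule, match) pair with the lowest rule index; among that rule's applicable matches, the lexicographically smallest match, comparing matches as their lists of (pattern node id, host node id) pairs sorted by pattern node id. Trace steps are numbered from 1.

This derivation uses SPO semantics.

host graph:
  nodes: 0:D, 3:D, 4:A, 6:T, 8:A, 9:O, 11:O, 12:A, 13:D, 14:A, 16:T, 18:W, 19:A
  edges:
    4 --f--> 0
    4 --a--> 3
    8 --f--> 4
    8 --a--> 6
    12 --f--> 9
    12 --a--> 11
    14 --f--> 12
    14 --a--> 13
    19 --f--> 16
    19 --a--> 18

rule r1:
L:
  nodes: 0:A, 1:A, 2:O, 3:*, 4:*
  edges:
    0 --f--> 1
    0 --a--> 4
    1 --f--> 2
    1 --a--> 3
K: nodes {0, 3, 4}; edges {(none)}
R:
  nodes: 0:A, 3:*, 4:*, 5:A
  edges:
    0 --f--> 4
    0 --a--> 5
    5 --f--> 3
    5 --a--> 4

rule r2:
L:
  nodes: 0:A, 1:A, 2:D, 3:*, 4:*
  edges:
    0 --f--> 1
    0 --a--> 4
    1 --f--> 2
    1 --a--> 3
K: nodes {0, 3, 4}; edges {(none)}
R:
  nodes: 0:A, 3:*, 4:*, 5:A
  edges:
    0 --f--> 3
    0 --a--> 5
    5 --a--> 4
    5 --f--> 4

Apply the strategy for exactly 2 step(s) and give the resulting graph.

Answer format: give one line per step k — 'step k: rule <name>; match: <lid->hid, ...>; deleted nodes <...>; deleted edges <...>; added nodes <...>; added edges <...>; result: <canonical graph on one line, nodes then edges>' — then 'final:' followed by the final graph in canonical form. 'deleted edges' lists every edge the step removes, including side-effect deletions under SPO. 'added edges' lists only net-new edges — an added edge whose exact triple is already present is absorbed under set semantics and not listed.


step 1: rule r1; match: 0->14, 1->12, 2->9, 3->11, 4->13; deleted nodes 9, 12; deleted edges (12,9,f); (12,11,a); (14,12,f); (14,13,a); added nodes 20; added edges (14,13,f); (14,20,a); (20,11,f); (20,13,a); result: nodes: 0:D, 3:D, 4:A, 6:T, 8:A, 11:O, 13:D, 14:A, 16:T, 18:W, 19:A, 20:A edges: (4,0,f); (4,3,a); (8,4,f); (8,6,a); (14,13,f); (14,20,a); (19,16,f); (19,18,a); (20,11,f); (20,13,a)
step 2: rule r2; match: 0->8, 1->4, 2->0, 3->3, 4->6; deleted nodes 0, 4; deleted edges (4,0,f); (4,3,a); (8,4,f); (8,6,a); added nodes 21; added edges (8,3,f); (8,21,a); (21,6,a); (21,6,f); result: nodes: 3:D, 6:T, 8:A, 11:O, 13:D, 14:A, 16:T, 18:W, 19:A, 20:A, 21:A edges: (8,3,f); (8,21,a); (14,13,f); (14,20,a); (19,16,f); (19,18,a); (20,11,f); (20,13,a); (21,6,a); (21,6,f)
final:
nodes: 3:D, 6:T, 8:A, 11:O, 13:D, 14:A, 16:T, 18:W, 19:A, 20:A, 21:A
edges: (8,3,f); (8,21,a); (14,13,f); (14,20,a); (19,16,f); (19,18,a); (20,11,f); (20,13,a); (21,6,a); (21,6,f)


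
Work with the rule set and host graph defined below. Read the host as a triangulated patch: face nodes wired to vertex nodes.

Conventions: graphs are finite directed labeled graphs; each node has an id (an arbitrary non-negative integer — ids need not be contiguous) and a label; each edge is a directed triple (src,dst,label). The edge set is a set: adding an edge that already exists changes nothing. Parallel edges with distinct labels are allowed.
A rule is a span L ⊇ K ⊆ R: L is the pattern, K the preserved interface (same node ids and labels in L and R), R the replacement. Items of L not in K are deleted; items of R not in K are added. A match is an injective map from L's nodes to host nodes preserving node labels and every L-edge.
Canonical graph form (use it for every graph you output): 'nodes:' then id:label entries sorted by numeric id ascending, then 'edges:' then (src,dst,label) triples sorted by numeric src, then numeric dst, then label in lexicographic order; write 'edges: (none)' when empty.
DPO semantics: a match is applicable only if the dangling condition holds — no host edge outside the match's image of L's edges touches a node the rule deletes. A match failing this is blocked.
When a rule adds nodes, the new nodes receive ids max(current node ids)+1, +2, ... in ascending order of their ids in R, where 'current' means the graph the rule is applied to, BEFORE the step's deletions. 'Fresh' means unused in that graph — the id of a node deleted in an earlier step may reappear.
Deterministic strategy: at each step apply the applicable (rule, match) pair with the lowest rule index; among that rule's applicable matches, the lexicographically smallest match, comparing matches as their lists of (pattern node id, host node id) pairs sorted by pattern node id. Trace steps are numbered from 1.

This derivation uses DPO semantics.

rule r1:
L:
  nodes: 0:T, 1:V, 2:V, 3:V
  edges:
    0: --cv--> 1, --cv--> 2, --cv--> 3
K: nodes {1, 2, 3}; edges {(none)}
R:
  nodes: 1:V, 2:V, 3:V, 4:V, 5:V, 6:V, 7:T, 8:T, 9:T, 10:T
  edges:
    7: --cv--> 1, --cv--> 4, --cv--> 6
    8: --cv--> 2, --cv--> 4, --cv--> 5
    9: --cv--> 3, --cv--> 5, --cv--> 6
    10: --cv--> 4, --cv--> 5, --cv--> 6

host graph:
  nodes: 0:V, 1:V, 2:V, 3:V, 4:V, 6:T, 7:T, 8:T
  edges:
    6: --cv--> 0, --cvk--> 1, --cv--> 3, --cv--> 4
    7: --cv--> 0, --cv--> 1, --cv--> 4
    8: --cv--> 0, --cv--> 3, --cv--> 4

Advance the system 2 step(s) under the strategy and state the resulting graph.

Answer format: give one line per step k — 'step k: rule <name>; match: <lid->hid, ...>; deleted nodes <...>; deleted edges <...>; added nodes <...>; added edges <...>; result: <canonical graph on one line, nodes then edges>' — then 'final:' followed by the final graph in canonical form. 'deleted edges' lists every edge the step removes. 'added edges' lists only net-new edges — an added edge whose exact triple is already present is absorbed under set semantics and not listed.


step 1: rule r1; match: 0->7, 1->0, 2->1, 3->4; deleted nodes 7; deleted edges (7,0,cv); (7,1,cv); (7,4,cv); added nodes 9, 10, 11, 12, 13, 14, 15; added edges (12,0,cv); (12,9,cv); (12,11,cv); (13,1,cv); (13,9,cv); (13,10,cv); (14,4,cv); (14,10,cv); (14,11,cv); (15,9,cv); (15,10,cv); (15,11,cv); result: nodes: 0:V, 1:V, 2:V, 3:V, 4:V, 6:T, 8:T, 9:V, 10:V, 11:V, 12:T, 13:T, 14:T, 15:T edges: (6,0,cv); (6,1,cvk); (6,3,cv); (6,4,cv); (8,0,cv); (8,3,cv); (8,4,cv); (12,0,cv); (12,9,cv); (12,11,cv); (13,1,cv); (13,9,cv); (13,10,cv); (14,4,cv); (14,10,cv); (14,11,cv); (15,9,cv); (15,10,cv); (15,11,cv)
step 2: rule r1; match: 0->8, 1->0, 2->3, 3->4; deleted nodes 8; deleted edges (8,0,cv); (8,3,cv); (8,4,cv); added nodes 16, 17, 18, 19, 20, 21, 22; added edges (19,0,cv); (19,16,cv); (19,18,cv); (20,3,cv); (20,16,cv); (20,17,cv); (21,4,cv); (21,17,cv); (21,18,cv); (22,16,cv); (22,17,cv); (22,18,cv); result: nodes: 0:V, 1:V, 2:V, 3:V, 4:V, 6:T, 9:V, 10:V, 11:V, 12:T, 13:T, 14:T, 15:T, 16:V, 17:V, 18:V, 19:T, 20:T, 21:T, 22:T edges: (6,0,cv); (6,1,cvk); (6,3,cv); (6,4,cv); (12,0,cv); (12,9,cv); (12,11,cv); (13,1,cv); (13,9,cv); (13,10,cv); (14,4,cv); (14,10,cv); (14,11,cv); (15,9,cv); (15,10,cv); (15,11,cv); (19,0,cv); (19,16,cv); (19,18,cv); (20,3,cv); (20,16,cv); (20,17,cv); (21,4,cv); (21,17,cv); (21,18,cv); (22,16,cv); (22,17,cv); (22,18,cv)
final:
nodes: 0:V, 1:V, 2:V, 3:V, 4:V, 6:T, 9:V, 10:V, 11:V, 12:T, 13:T, 14:T, 15:T, 16:V, 17:V, 18:V, 19:T, 20:T, 21:T, 22:T
edges: (6,0,cv); (6,1,cvk); (6,3,cv); (6,4,cv); (12,0,cv); (12,9,cv); (12,11,cv); (13,1,cv); (13,9,cv); (13,10,cv); (14,4,cv); (14,10,cv); (14,11,cv); (15,9,cv); (15,10,cv); (15,11,cv); (19,0,cv); (19,16,cv); (19,18,cv); (20,3,cv); (20,16,cv); (20,17,cv); (21,4,cv); (21,17,cv); (21,18,cv); (22,16,cv); (22,17,cv); (22,18,cv)
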